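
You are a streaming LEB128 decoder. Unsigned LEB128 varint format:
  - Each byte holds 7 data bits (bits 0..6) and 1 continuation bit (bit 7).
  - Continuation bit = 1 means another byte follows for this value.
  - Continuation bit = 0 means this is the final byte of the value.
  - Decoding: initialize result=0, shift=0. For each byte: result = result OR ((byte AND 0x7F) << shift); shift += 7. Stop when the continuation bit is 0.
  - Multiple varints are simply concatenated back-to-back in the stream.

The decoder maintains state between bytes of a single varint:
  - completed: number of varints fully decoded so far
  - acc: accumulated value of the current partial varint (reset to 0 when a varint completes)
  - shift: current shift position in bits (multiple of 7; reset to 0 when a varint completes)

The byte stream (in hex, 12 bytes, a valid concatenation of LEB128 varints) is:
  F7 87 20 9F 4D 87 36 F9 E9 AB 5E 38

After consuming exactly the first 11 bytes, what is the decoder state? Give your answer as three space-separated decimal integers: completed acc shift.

byte[0]=0xF7 cont=1 payload=0x77: acc |= 119<<0 -> completed=0 acc=119 shift=7
byte[1]=0x87 cont=1 payload=0x07: acc |= 7<<7 -> completed=0 acc=1015 shift=14
byte[2]=0x20 cont=0 payload=0x20: varint #1 complete (value=525303); reset -> completed=1 acc=0 shift=0
byte[3]=0x9F cont=1 payload=0x1F: acc |= 31<<0 -> completed=1 acc=31 shift=7
byte[4]=0x4D cont=0 payload=0x4D: varint #2 complete (value=9887); reset -> completed=2 acc=0 shift=0
byte[5]=0x87 cont=1 payload=0x07: acc |= 7<<0 -> completed=2 acc=7 shift=7
byte[6]=0x36 cont=0 payload=0x36: varint #3 complete (value=6919); reset -> completed=3 acc=0 shift=0
byte[7]=0xF9 cont=1 payload=0x79: acc |= 121<<0 -> completed=3 acc=121 shift=7
byte[8]=0xE9 cont=1 payload=0x69: acc |= 105<<7 -> completed=3 acc=13561 shift=14
byte[9]=0xAB cont=1 payload=0x2B: acc |= 43<<14 -> completed=3 acc=718073 shift=21
byte[10]=0x5E cont=0 payload=0x5E: varint #4 complete (value=197850361); reset -> completed=4 acc=0 shift=0

Answer: 4 0 0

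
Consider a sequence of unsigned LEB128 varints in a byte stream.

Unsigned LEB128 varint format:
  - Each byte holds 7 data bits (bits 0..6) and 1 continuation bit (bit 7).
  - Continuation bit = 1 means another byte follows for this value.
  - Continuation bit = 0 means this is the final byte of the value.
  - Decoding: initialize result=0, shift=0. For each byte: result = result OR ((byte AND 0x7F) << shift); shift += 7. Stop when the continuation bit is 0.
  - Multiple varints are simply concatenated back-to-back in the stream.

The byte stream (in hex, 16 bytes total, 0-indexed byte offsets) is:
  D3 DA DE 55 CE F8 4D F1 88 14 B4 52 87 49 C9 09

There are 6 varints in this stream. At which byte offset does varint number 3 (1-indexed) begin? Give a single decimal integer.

Answer: 7

Derivation:
  byte[0]=0xD3 cont=1 payload=0x53=83: acc |= 83<<0 -> acc=83 shift=7
  byte[1]=0xDA cont=1 payload=0x5A=90: acc |= 90<<7 -> acc=11603 shift=14
  byte[2]=0xDE cont=1 payload=0x5E=94: acc |= 94<<14 -> acc=1551699 shift=21
  byte[3]=0x55 cont=0 payload=0x55=85: acc |= 85<<21 -> acc=179809619 shift=28 [end]
Varint 1: bytes[0:4] = D3 DA DE 55 -> value 179809619 (4 byte(s))
  byte[4]=0xCE cont=1 payload=0x4E=78: acc |= 78<<0 -> acc=78 shift=7
  byte[5]=0xF8 cont=1 payload=0x78=120: acc |= 120<<7 -> acc=15438 shift=14
  byte[6]=0x4D cont=0 payload=0x4D=77: acc |= 77<<14 -> acc=1277006 shift=21 [end]
Varint 2: bytes[4:7] = CE F8 4D -> value 1277006 (3 byte(s))
  byte[7]=0xF1 cont=1 payload=0x71=113: acc |= 113<<0 -> acc=113 shift=7
  byte[8]=0x88 cont=1 payload=0x08=8: acc |= 8<<7 -> acc=1137 shift=14
  byte[9]=0x14 cont=0 payload=0x14=20: acc |= 20<<14 -> acc=328817 shift=21 [end]
Varint 3: bytes[7:10] = F1 88 14 -> value 328817 (3 byte(s))
  byte[10]=0xB4 cont=1 payload=0x34=52: acc |= 52<<0 -> acc=52 shift=7
  byte[11]=0x52 cont=0 payload=0x52=82: acc |= 82<<7 -> acc=10548 shift=14 [end]
Varint 4: bytes[10:12] = B4 52 -> value 10548 (2 byte(s))
  byte[12]=0x87 cont=1 payload=0x07=7: acc |= 7<<0 -> acc=7 shift=7
  byte[13]=0x49 cont=0 payload=0x49=73: acc |= 73<<7 -> acc=9351 shift=14 [end]
Varint 5: bytes[12:14] = 87 49 -> value 9351 (2 byte(s))
  byte[14]=0xC9 cont=1 payload=0x49=73: acc |= 73<<0 -> acc=73 shift=7
  byte[15]=0x09 cont=0 payload=0x09=9: acc |= 9<<7 -> acc=1225 shift=14 [end]
Varint 6: bytes[14:16] = C9 09 -> value 1225 (2 byte(s))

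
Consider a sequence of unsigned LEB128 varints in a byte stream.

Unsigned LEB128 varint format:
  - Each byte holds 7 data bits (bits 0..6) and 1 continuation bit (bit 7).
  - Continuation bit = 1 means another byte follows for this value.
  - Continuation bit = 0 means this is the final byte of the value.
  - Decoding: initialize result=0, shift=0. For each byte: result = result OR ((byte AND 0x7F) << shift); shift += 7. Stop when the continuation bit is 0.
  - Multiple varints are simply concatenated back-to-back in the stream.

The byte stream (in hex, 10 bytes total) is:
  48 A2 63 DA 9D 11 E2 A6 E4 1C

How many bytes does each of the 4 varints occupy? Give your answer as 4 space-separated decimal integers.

Answer: 1 2 3 4

Derivation:
  byte[0]=0x48 cont=0 payload=0x48=72: acc |= 72<<0 -> acc=72 shift=7 [end]
Varint 1: bytes[0:1] = 48 -> value 72 (1 byte(s))
  byte[1]=0xA2 cont=1 payload=0x22=34: acc |= 34<<0 -> acc=34 shift=7
  byte[2]=0x63 cont=0 payload=0x63=99: acc |= 99<<7 -> acc=12706 shift=14 [end]
Varint 2: bytes[1:3] = A2 63 -> value 12706 (2 byte(s))
  byte[3]=0xDA cont=1 payload=0x5A=90: acc |= 90<<0 -> acc=90 shift=7
  byte[4]=0x9D cont=1 payload=0x1D=29: acc |= 29<<7 -> acc=3802 shift=14
  byte[5]=0x11 cont=0 payload=0x11=17: acc |= 17<<14 -> acc=282330 shift=21 [end]
Varint 3: bytes[3:6] = DA 9D 11 -> value 282330 (3 byte(s))
  byte[6]=0xE2 cont=1 payload=0x62=98: acc |= 98<<0 -> acc=98 shift=7
  byte[7]=0xA6 cont=1 payload=0x26=38: acc |= 38<<7 -> acc=4962 shift=14
  byte[8]=0xE4 cont=1 payload=0x64=100: acc |= 100<<14 -> acc=1643362 shift=21
  byte[9]=0x1C cont=0 payload=0x1C=28: acc |= 28<<21 -> acc=60363618 shift=28 [end]
Varint 4: bytes[6:10] = E2 A6 E4 1C -> value 60363618 (4 byte(s))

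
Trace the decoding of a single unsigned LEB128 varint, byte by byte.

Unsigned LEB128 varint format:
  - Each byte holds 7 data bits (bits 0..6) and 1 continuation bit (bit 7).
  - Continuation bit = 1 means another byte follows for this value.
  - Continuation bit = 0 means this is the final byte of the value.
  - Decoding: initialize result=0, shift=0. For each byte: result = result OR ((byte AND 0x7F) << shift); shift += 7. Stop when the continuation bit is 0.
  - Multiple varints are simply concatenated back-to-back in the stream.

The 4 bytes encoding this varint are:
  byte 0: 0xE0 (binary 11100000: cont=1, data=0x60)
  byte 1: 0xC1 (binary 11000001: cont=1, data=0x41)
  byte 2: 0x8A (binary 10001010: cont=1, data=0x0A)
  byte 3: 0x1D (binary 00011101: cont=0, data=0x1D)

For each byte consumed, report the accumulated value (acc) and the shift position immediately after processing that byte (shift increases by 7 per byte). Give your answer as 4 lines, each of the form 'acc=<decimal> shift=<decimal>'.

Answer: acc=96 shift=7
acc=8416 shift=14
acc=172256 shift=21
acc=60989664 shift=28

Derivation:
byte 0=0xE0: payload=0x60=96, contrib = 96<<0 = 96; acc -> 96, shift -> 7
byte 1=0xC1: payload=0x41=65, contrib = 65<<7 = 8320; acc -> 8416, shift -> 14
byte 2=0x8A: payload=0x0A=10, contrib = 10<<14 = 163840; acc -> 172256, shift -> 21
byte 3=0x1D: payload=0x1D=29, contrib = 29<<21 = 60817408; acc -> 60989664, shift -> 28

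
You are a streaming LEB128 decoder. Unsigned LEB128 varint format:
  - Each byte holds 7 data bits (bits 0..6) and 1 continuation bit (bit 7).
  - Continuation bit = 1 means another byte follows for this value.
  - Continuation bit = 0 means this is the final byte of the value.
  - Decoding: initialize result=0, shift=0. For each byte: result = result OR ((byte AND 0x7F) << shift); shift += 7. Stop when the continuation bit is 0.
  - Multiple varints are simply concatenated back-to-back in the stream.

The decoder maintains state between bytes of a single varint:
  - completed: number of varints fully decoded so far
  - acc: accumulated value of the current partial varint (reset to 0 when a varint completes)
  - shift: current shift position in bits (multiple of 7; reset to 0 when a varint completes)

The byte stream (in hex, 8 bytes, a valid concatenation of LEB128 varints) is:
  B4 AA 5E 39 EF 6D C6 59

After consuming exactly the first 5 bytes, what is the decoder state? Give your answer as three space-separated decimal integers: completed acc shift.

byte[0]=0xB4 cont=1 payload=0x34: acc |= 52<<0 -> completed=0 acc=52 shift=7
byte[1]=0xAA cont=1 payload=0x2A: acc |= 42<<7 -> completed=0 acc=5428 shift=14
byte[2]=0x5E cont=0 payload=0x5E: varint #1 complete (value=1545524); reset -> completed=1 acc=0 shift=0
byte[3]=0x39 cont=0 payload=0x39: varint #2 complete (value=57); reset -> completed=2 acc=0 shift=0
byte[4]=0xEF cont=1 payload=0x6F: acc |= 111<<0 -> completed=2 acc=111 shift=7

Answer: 2 111 7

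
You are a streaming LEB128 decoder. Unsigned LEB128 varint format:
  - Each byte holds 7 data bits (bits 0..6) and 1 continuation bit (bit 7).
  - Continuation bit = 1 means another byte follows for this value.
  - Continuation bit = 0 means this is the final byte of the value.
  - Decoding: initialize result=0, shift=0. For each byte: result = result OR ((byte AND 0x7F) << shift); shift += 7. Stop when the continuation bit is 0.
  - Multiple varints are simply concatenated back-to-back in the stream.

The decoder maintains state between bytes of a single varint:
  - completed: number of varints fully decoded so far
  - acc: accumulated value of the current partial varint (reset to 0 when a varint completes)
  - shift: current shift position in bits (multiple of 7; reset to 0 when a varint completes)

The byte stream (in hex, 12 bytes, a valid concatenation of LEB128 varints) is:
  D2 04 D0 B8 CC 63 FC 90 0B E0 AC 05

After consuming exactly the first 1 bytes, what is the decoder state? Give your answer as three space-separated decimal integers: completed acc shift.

Answer: 0 82 7

Derivation:
byte[0]=0xD2 cont=1 payload=0x52: acc |= 82<<0 -> completed=0 acc=82 shift=7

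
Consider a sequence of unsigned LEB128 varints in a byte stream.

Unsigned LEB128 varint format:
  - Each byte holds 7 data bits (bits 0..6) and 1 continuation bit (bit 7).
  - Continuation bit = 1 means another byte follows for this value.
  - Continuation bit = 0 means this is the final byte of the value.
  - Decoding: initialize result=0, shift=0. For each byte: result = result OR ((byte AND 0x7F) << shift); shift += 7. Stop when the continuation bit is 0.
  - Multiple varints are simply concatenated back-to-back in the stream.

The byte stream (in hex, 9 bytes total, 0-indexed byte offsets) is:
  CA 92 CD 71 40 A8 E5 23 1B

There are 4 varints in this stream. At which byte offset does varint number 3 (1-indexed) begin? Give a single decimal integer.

  byte[0]=0xCA cont=1 payload=0x4A=74: acc |= 74<<0 -> acc=74 shift=7
  byte[1]=0x92 cont=1 payload=0x12=18: acc |= 18<<7 -> acc=2378 shift=14
  byte[2]=0xCD cont=1 payload=0x4D=77: acc |= 77<<14 -> acc=1263946 shift=21
  byte[3]=0x71 cont=0 payload=0x71=113: acc |= 113<<21 -> acc=238242122 shift=28 [end]
Varint 1: bytes[0:4] = CA 92 CD 71 -> value 238242122 (4 byte(s))
  byte[4]=0x40 cont=0 payload=0x40=64: acc |= 64<<0 -> acc=64 shift=7 [end]
Varint 2: bytes[4:5] = 40 -> value 64 (1 byte(s))
  byte[5]=0xA8 cont=1 payload=0x28=40: acc |= 40<<0 -> acc=40 shift=7
  byte[6]=0xE5 cont=1 payload=0x65=101: acc |= 101<<7 -> acc=12968 shift=14
  byte[7]=0x23 cont=0 payload=0x23=35: acc |= 35<<14 -> acc=586408 shift=21 [end]
Varint 3: bytes[5:8] = A8 E5 23 -> value 586408 (3 byte(s))
  byte[8]=0x1B cont=0 payload=0x1B=27: acc |= 27<<0 -> acc=27 shift=7 [end]
Varint 4: bytes[8:9] = 1B -> value 27 (1 byte(s))

Answer: 5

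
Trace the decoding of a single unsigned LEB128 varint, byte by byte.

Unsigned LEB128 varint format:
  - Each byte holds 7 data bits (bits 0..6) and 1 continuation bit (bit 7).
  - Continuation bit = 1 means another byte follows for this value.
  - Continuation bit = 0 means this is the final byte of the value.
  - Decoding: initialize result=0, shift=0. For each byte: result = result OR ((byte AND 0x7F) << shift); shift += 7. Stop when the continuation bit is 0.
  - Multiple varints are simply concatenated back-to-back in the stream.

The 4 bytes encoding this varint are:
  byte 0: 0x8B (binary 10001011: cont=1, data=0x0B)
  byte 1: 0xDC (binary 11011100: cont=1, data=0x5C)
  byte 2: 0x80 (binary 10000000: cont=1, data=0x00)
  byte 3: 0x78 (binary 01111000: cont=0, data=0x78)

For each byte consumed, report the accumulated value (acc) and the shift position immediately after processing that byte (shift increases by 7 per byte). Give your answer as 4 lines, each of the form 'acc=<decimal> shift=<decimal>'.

byte 0=0x8B: payload=0x0B=11, contrib = 11<<0 = 11; acc -> 11, shift -> 7
byte 1=0xDC: payload=0x5C=92, contrib = 92<<7 = 11776; acc -> 11787, shift -> 14
byte 2=0x80: payload=0x00=0, contrib = 0<<14 = 0; acc -> 11787, shift -> 21
byte 3=0x78: payload=0x78=120, contrib = 120<<21 = 251658240; acc -> 251670027, shift -> 28

Answer: acc=11 shift=7
acc=11787 shift=14
acc=11787 shift=21
acc=251670027 shift=28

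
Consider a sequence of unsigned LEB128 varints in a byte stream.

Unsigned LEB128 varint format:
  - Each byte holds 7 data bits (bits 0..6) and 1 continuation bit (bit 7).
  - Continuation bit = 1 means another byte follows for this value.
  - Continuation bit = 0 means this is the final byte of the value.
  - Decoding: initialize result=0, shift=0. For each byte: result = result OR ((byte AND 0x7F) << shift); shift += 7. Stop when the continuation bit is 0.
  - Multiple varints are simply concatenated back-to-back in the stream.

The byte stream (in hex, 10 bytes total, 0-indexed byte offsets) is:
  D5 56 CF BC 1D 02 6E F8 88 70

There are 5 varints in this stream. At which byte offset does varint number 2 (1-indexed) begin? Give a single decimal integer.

  byte[0]=0xD5 cont=1 payload=0x55=85: acc |= 85<<0 -> acc=85 shift=7
  byte[1]=0x56 cont=0 payload=0x56=86: acc |= 86<<7 -> acc=11093 shift=14 [end]
Varint 1: bytes[0:2] = D5 56 -> value 11093 (2 byte(s))
  byte[2]=0xCF cont=1 payload=0x4F=79: acc |= 79<<0 -> acc=79 shift=7
  byte[3]=0xBC cont=1 payload=0x3C=60: acc |= 60<<7 -> acc=7759 shift=14
  byte[4]=0x1D cont=0 payload=0x1D=29: acc |= 29<<14 -> acc=482895 shift=21 [end]
Varint 2: bytes[2:5] = CF BC 1D -> value 482895 (3 byte(s))
  byte[5]=0x02 cont=0 payload=0x02=2: acc |= 2<<0 -> acc=2 shift=7 [end]
Varint 3: bytes[5:6] = 02 -> value 2 (1 byte(s))
  byte[6]=0x6E cont=0 payload=0x6E=110: acc |= 110<<0 -> acc=110 shift=7 [end]
Varint 4: bytes[6:7] = 6E -> value 110 (1 byte(s))
  byte[7]=0xF8 cont=1 payload=0x78=120: acc |= 120<<0 -> acc=120 shift=7
  byte[8]=0x88 cont=1 payload=0x08=8: acc |= 8<<7 -> acc=1144 shift=14
  byte[9]=0x70 cont=0 payload=0x70=112: acc |= 112<<14 -> acc=1836152 shift=21 [end]
Varint 5: bytes[7:10] = F8 88 70 -> value 1836152 (3 byte(s))

Answer: 2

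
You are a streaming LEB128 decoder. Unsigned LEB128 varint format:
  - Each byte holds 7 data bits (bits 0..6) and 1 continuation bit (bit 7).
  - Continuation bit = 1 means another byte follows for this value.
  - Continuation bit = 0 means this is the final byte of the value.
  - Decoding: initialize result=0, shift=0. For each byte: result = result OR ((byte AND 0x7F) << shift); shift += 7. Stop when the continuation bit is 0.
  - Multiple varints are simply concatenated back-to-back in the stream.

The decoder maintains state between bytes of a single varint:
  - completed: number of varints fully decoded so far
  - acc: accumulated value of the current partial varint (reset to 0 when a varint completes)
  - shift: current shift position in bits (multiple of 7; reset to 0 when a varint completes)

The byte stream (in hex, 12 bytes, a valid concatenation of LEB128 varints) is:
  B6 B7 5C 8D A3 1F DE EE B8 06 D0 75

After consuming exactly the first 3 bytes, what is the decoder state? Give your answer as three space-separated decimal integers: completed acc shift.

byte[0]=0xB6 cont=1 payload=0x36: acc |= 54<<0 -> completed=0 acc=54 shift=7
byte[1]=0xB7 cont=1 payload=0x37: acc |= 55<<7 -> completed=0 acc=7094 shift=14
byte[2]=0x5C cont=0 payload=0x5C: varint #1 complete (value=1514422); reset -> completed=1 acc=0 shift=0

Answer: 1 0 0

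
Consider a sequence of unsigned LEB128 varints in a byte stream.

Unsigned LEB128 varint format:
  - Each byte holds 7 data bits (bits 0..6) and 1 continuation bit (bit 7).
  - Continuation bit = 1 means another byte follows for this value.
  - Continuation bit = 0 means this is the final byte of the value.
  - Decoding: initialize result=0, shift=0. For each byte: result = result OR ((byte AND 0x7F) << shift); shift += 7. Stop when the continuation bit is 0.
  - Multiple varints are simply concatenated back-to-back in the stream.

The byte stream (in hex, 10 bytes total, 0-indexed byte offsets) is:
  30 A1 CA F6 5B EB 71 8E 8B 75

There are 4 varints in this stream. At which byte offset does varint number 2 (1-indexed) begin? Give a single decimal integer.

  byte[0]=0x30 cont=0 payload=0x30=48: acc |= 48<<0 -> acc=48 shift=7 [end]
Varint 1: bytes[0:1] = 30 -> value 48 (1 byte(s))
  byte[1]=0xA1 cont=1 payload=0x21=33: acc |= 33<<0 -> acc=33 shift=7
  byte[2]=0xCA cont=1 payload=0x4A=74: acc |= 74<<7 -> acc=9505 shift=14
  byte[3]=0xF6 cont=1 payload=0x76=118: acc |= 118<<14 -> acc=1942817 shift=21
  byte[4]=0x5B cont=0 payload=0x5B=91: acc |= 91<<21 -> acc=192783649 shift=28 [end]
Varint 2: bytes[1:5] = A1 CA F6 5B -> value 192783649 (4 byte(s))
  byte[5]=0xEB cont=1 payload=0x6B=107: acc |= 107<<0 -> acc=107 shift=7
  byte[6]=0x71 cont=0 payload=0x71=113: acc |= 113<<7 -> acc=14571 shift=14 [end]
Varint 3: bytes[5:7] = EB 71 -> value 14571 (2 byte(s))
  byte[7]=0x8E cont=1 payload=0x0E=14: acc |= 14<<0 -> acc=14 shift=7
  byte[8]=0x8B cont=1 payload=0x0B=11: acc |= 11<<7 -> acc=1422 shift=14
  byte[9]=0x75 cont=0 payload=0x75=117: acc |= 117<<14 -> acc=1918350 shift=21 [end]
Varint 4: bytes[7:10] = 8E 8B 75 -> value 1918350 (3 byte(s))

Answer: 1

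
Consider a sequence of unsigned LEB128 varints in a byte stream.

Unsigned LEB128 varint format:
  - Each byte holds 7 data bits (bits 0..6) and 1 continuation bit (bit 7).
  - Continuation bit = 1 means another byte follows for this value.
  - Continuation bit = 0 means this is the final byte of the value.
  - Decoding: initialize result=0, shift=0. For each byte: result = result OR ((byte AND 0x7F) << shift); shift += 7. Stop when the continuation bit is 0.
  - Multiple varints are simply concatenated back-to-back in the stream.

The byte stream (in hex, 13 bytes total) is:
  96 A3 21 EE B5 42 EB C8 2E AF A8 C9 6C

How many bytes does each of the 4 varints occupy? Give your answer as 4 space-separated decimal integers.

Answer: 3 3 3 4

Derivation:
  byte[0]=0x96 cont=1 payload=0x16=22: acc |= 22<<0 -> acc=22 shift=7
  byte[1]=0xA3 cont=1 payload=0x23=35: acc |= 35<<7 -> acc=4502 shift=14
  byte[2]=0x21 cont=0 payload=0x21=33: acc |= 33<<14 -> acc=545174 shift=21 [end]
Varint 1: bytes[0:3] = 96 A3 21 -> value 545174 (3 byte(s))
  byte[3]=0xEE cont=1 payload=0x6E=110: acc |= 110<<0 -> acc=110 shift=7
  byte[4]=0xB5 cont=1 payload=0x35=53: acc |= 53<<7 -> acc=6894 shift=14
  byte[5]=0x42 cont=0 payload=0x42=66: acc |= 66<<14 -> acc=1088238 shift=21 [end]
Varint 2: bytes[3:6] = EE B5 42 -> value 1088238 (3 byte(s))
  byte[6]=0xEB cont=1 payload=0x6B=107: acc |= 107<<0 -> acc=107 shift=7
  byte[7]=0xC8 cont=1 payload=0x48=72: acc |= 72<<7 -> acc=9323 shift=14
  byte[8]=0x2E cont=0 payload=0x2E=46: acc |= 46<<14 -> acc=762987 shift=21 [end]
Varint 3: bytes[6:9] = EB C8 2E -> value 762987 (3 byte(s))
  byte[9]=0xAF cont=1 payload=0x2F=47: acc |= 47<<0 -> acc=47 shift=7
  byte[10]=0xA8 cont=1 payload=0x28=40: acc |= 40<<7 -> acc=5167 shift=14
  byte[11]=0xC9 cont=1 payload=0x49=73: acc |= 73<<14 -> acc=1201199 shift=21
  byte[12]=0x6C cont=0 payload=0x6C=108: acc |= 108<<21 -> acc=227693615 shift=28 [end]
Varint 4: bytes[9:13] = AF A8 C9 6C -> value 227693615 (4 byte(s))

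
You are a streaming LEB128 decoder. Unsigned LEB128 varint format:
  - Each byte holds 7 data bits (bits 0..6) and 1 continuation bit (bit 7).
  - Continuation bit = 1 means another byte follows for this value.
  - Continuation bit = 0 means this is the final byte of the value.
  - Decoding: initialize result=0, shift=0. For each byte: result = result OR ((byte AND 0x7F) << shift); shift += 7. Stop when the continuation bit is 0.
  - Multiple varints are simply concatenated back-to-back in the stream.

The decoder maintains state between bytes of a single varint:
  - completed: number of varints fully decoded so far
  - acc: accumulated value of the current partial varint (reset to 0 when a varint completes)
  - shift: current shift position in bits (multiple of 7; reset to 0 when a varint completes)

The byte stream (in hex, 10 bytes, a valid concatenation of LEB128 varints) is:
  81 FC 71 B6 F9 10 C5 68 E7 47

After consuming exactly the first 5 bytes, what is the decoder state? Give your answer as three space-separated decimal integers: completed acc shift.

byte[0]=0x81 cont=1 payload=0x01: acc |= 1<<0 -> completed=0 acc=1 shift=7
byte[1]=0xFC cont=1 payload=0x7C: acc |= 124<<7 -> completed=0 acc=15873 shift=14
byte[2]=0x71 cont=0 payload=0x71: varint #1 complete (value=1867265); reset -> completed=1 acc=0 shift=0
byte[3]=0xB6 cont=1 payload=0x36: acc |= 54<<0 -> completed=1 acc=54 shift=7
byte[4]=0xF9 cont=1 payload=0x79: acc |= 121<<7 -> completed=1 acc=15542 shift=14

Answer: 1 15542 14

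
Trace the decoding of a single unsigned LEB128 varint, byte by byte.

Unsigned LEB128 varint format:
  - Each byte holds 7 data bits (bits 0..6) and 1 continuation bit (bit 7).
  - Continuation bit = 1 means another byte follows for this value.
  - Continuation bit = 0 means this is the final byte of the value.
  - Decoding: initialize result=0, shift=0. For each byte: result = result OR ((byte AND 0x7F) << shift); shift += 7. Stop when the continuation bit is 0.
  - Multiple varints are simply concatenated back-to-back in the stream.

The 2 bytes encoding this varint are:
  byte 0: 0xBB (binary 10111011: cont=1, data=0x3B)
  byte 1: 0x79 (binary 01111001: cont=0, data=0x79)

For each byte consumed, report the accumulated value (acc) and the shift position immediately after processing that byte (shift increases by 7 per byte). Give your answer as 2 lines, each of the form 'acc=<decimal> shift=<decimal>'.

Answer: acc=59 shift=7
acc=15547 shift=14

Derivation:
byte 0=0xBB: payload=0x3B=59, contrib = 59<<0 = 59; acc -> 59, shift -> 7
byte 1=0x79: payload=0x79=121, contrib = 121<<7 = 15488; acc -> 15547, shift -> 14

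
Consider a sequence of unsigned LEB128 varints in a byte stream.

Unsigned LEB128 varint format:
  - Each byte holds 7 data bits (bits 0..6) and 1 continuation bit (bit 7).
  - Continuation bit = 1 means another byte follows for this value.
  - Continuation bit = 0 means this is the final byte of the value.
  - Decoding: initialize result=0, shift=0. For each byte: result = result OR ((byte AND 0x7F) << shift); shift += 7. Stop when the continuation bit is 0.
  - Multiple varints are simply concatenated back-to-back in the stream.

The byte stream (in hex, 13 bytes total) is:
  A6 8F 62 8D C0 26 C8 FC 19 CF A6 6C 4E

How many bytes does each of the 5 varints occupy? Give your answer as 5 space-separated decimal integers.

Answer: 3 3 3 3 1

Derivation:
  byte[0]=0xA6 cont=1 payload=0x26=38: acc |= 38<<0 -> acc=38 shift=7
  byte[1]=0x8F cont=1 payload=0x0F=15: acc |= 15<<7 -> acc=1958 shift=14
  byte[2]=0x62 cont=0 payload=0x62=98: acc |= 98<<14 -> acc=1607590 shift=21 [end]
Varint 1: bytes[0:3] = A6 8F 62 -> value 1607590 (3 byte(s))
  byte[3]=0x8D cont=1 payload=0x0D=13: acc |= 13<<0 -> acc=13 shift=7
  byte[4]=0xC0 cont=1 payload=0x40=64: acc |= 64<<7 -> acc=8205 shift=14
  byte[5]=0x26 cont=0 payload=0x26=38: acc |= 38<<14 -> acc=630797 shift=21 [end]
Varint 2: bytes[3:6] = 8D C0 26 -> value 630797 (3 byte(s))
  byte[6]=0xC8 cont=1 payload=0x48=72: acc |= 72<<0 -> acc=72 shift=7
  byte[7]=0xFC cont=1 payload=0x7C=124: acc |= 124<<7 -> acc=15944 shift=14
  byte[8]=0x19 cont=0 payload=0x19=25: acc |= 25<<14 -> acc=425544 shift=21 [end]
Varint 3: bytes[6:9] = C8 FC 19 -> value 425544 (3 byte(s))
  byte[9]=0xCF cont=1 payload=0x4F=79: acc |= 79<<0 -> acc=79 shift=7
  byte[10]=0xA6 cont=1 payload=0x26=38: acc |= 38<<7 -> acc=4943 shift=14
  byte[11]=0x6C cont=0 payload=0x6C=108: acc |= 108<<14 -> acc=1774415 shift=21 [end]
Varint 4: bytes[9:12] = CF A6 6C -> value 1774415 (3 byte(s))
  byte[12]=0x4E cont=0 payload=0x4E=78: acc |= 78<<0 -> acc=78 shift=7 [end]
Varint 5: bytes[12:13] = 4E -> value 78 (1 byte(s))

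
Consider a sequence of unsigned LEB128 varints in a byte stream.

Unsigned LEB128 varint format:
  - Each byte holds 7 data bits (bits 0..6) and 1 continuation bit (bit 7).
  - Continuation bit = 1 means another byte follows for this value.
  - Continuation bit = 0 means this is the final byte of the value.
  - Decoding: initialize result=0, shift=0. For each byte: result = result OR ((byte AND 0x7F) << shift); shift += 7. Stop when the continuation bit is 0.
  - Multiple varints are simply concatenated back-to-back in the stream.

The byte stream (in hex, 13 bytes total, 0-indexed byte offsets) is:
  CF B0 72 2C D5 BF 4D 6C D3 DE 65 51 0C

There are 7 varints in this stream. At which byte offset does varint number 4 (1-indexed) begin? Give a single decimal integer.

Answer: 7

Derivation:
  byte[0]=0xCF cont=1 payload=0x4F=79: acc |= 79<<0 -> acc=79 shift=7
  byte[1]=0xB0 cont=1 payload=0x30=48: acc |= 48<<7 -> acc=6223 shift=14
  byte[2]=0x72 cont=0 payload=0x72=114: acc |= 114<<14 -> acc=1873999 shift=21 [end]
Varint 1: bytes[0:3] = CF B0 72 -> value 1873999 (3 byte(s))
  byte[3]=0x2C cont=0 payload=0x2C=44: acc |= 44<<0 -> acc=44 shift=7 [end]
Varint 2: bytes[3:4] = 2C -> value 44 (1 byte(s))
  byte[4]=0xD5 cont=1 payload=0x55=85: acc |= 85<<0 -> acc=85 shift=7
  byte[5]=0xBF cont=1 payload=0x3F=63: acc |= 63<<7 -> acc=8149 shift=14
  byte[6]=0x4D cont=0 payload=0x4D=77: acc |= 77<<14 -> acc=1269717 shift=21 [end]
Varint 3: bytes[4:7] = D5 BF 4D -> value 1269717 (3 byte(s))
  byte[7]=0x6C cont=0 payload=0x6C=108: acc |= 108<<0 -> acc=108 shift=7 [end]
Varint 4: bytes[7:8] = 6C -> value 108 (1 byte(s))
  byte[8]=0xD3 cont=1 payload=0x53=83: acc |= 83<<0 -> acc=83 shift=7
  byte[9]=0xDE cont=1 payload=0x5E=94: acc |= 94<<7 -> acc=12115 shift=14
  byte[10]=0x65 cont=0 payload=0x65=101: acc |= 101<<14 -> acc=1666899 shift=21 [end]
Varint 5: bytes[8:11] = D3 DE 65 -> value 1666899 (3 byte(s))
  byte[11]=0x51 cont=0 payload=0x51=81: acc |= 81<<0 -> acc=81 shift=7 [end]
Varint 6: bytes[11:12] = 51 -> value 81 (1 byte(s))
  byte[12]=0x0C cont=0 payload=0x0C=12: acc |= 12<<0 -> acc=12 shift=7 [end]
Varint 7: bytes[12:13] = 0C -> value 12 (1 byte(s))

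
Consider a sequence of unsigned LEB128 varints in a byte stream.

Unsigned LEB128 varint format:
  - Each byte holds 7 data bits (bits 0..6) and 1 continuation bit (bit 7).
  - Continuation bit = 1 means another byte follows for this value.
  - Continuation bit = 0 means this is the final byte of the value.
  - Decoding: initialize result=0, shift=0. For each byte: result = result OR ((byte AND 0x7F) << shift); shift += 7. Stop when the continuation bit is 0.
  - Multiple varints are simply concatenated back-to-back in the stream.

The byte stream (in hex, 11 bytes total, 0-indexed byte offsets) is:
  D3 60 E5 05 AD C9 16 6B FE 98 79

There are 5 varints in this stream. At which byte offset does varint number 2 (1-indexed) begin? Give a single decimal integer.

Answer: 2

Derivation:
  byte[0]=0xD3 cont=1 payload=0x53=83: acc |= 83<<0 -> acc=83 shift=7
  byte[1]=0x60 cont=0 payload=0x60=96: acc |= 96<<7 -> acc=12371 shift=14 [end]
Varint 1: bytes[0:2] = D3 60 -> value 12371 (2 byte(s))
  byte[2]=0xE5 cont=1 payload=0x65=101: acc |= 101<<0 -> acc=101 shift=7
  byte[3]=0x05 cont=0 payload=0x05=5: acc |= 5<<7 -> acc=741 shift=14 [end]
Varint 2: bytes[2:4] = E5 05 -> value 741 (2 byte(s))
  byte[4]=0xAD cont=1 payload=0x2D=45: acc |= 45<<0 -> acc=45 shift=7
  byte[5]=0xC9 cont=1 payload=0x49=73: acc |= 73<<7 -> acc=9389 shift=14
  byte[6]=0x16 cont=0 payload=0x16=22: acc |= 22<<14 -> acc=369837 shift=21 [end]
Varint 3: bytes[4:7] = AD C9 16 -> value 369837 (3 byte(s))
  byte[7]=0x6B cont=0 payload=0x6B=107: acc |= 107<<0 -> acc=107 shift=7 [end]
Varint 4: bytes[7:8] = 6B -> value 107 (1 byte(s))
  byte[8]=0xFE cont=1 payload=0x7E=126: acc |= 126<<0 -> acc=126 shift=7
  byte[9]=0x98 cont=1 payload=0x18=24: acc |= 24<<7 -> acc=3198 shift=14
  byte[10]=0x79 cont=0 payload=0x79=121: acc |= 121<<14 -> acc=1985662 shift=21 [end]
Varint 5: bytes[8:11] = FE 98 79 -> value 1985662 (3 byte(s))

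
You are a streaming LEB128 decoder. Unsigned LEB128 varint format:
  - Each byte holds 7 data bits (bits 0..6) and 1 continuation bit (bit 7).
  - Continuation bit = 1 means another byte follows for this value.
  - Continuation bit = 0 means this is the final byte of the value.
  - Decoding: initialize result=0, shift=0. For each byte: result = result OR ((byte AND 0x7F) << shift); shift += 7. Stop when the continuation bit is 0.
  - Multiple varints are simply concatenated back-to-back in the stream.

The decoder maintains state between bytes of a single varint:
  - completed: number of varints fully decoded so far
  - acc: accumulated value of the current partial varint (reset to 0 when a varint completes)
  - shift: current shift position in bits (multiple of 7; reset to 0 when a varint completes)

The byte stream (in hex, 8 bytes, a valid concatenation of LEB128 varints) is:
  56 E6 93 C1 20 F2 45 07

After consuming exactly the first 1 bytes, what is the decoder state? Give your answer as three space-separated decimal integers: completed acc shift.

Answer: 1 0 0

Derivation:
byte[0]=0x56 cont=0 payload=0x56: varint #1 complete (value=86); reset -> completed=1 acc=0 shift=0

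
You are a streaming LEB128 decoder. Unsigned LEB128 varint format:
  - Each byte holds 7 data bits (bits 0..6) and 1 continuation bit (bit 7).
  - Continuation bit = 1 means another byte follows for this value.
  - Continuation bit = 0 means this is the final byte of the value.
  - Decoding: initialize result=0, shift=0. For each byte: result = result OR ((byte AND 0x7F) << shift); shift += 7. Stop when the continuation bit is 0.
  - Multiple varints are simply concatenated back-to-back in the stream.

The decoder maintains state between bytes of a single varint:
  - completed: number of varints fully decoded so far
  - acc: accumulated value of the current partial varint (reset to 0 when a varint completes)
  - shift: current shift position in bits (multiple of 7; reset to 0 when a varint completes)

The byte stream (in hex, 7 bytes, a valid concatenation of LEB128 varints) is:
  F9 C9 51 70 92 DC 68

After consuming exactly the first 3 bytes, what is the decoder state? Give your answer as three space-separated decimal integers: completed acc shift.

byte[0]=0xF9 cont=1 payload=0x79: acc |= 121<<0 -> completed=0 acc=121 shift=7
byte[1]=0xC9 cont=1 payload=0x49: acc |= 73<<7 -> completed=0 acc=9465 shift=14
byte[2]=0x51 cont=0 payload=0x51: varint #1 complete (value=1336569); reset -> completed=1 acc=0 shift=0

Answer: 1 0 0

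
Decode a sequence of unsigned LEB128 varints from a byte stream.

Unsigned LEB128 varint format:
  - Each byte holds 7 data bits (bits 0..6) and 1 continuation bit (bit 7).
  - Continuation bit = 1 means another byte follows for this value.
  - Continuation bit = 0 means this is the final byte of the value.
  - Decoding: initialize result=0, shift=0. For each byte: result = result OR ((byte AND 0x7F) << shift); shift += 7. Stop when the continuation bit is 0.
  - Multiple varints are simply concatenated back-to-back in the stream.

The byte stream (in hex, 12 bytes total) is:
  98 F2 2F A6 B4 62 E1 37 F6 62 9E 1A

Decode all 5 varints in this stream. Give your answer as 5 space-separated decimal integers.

  byte[0]=0x98 cont=1 payload=0x18=24: acc |= 24<<0 -> acc=24 shift=7
  byte[1]=0xF2 cont=1 payload=0x72=114: acc |= 114<<7 -> acc=14616 shift=14
  byte[2]=0x2F cont=0 payload=0x2F=47: acc |= 47<<14 -> acc=784664 shift=21 [end]
Varint 1: bytes[0:3] = 98 F2 2F -> value 784664 (3 byte(s))
  byte[3]=0xA6 cont=1 payload=0x26=38: acc |= 38<<0 -> acc=38 shift=7
  byte[4]=0xB4 cont=1 payload=0x34=52: acc |= 52<<7 -> acc=6694 shift=14
  byte[5]=0x62 cont=0 payload=0x62=98: acc |= 98<<14 -> acc=1612326 shift=21 [end]
Varint 2: bytes[3:6] = A6 B4 62 -> value 1612326 (3 byte(s))
  byte[6]=0xE1 cont=1 payload=0x61=97: acc |= 97<<0 -> acc=97 shift=7
  byte[7]=0x37 cont=0 payload=0x37=55: acc |= 55<<7 -> acc=7137 shift=14 [end]
Varint 3: bytes[6:8] = E1 37 -> value 7137 (2 byte(s))
  byte[8]=0xF6 cont=1 payload=0x76=118: acc |= 118<<0 -> acc=118 shift=7
  byte[9]=0x62 cont=0 payload=0x62=98: acc |= 98<<7 -> acc=12662 shift=14 [end]
Varint 4: bytes[8:10] = F6 62 -> value 12662 (2 byte(s))
  byte[10]=0x9E cont=1 payload=0x1E=30: acc |= 30<<0 -> acc=30 shift=7
  byte[11]=0x1A cont=0 payload=0x1A=26: acc |= 26<<7 -> acc=3358 shift=14 [end]
Varint 5: bytes[10:12] = 9E 1A -> value 3358 (2 byte(s))

Answer: 784664 1612326 7137 12662 3358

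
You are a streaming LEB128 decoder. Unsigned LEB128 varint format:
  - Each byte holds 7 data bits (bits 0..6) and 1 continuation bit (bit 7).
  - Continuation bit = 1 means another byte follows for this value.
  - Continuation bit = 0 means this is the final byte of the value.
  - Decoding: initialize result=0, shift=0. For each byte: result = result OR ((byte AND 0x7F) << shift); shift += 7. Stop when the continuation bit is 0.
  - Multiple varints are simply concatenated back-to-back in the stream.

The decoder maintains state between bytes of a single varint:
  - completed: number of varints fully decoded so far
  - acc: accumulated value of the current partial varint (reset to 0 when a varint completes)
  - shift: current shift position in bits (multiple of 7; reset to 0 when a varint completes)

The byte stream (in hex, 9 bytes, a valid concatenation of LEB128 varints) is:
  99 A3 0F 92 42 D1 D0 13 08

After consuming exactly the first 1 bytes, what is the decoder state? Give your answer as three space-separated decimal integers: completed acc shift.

byte[0]=0x99 cont=1 payload=0x19: acc |= 25<<0 -> completed=0 acc=25 shift=7

Answer: 0 25 7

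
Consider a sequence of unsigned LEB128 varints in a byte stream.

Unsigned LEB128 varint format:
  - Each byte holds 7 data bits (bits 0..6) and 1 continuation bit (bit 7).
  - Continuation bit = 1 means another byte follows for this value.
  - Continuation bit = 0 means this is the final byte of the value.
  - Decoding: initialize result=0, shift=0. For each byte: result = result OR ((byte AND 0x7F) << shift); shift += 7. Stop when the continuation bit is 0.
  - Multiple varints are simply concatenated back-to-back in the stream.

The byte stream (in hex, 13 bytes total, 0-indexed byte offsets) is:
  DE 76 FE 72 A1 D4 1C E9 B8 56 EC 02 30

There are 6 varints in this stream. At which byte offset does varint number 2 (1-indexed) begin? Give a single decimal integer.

  byte[0]=0xDE cont=1 payload=0x5E=94: acc |= 94<<0 -> acc=94 shift=7
  byte[1]=0x76 cont=0 payload=0x76=118: acc |= 118<<7 -> acc=15198 shift=14 [end]
Varint 1: bytes[0:2] = DE 76 -> value 15198 (2 byte(s))
  byte[2]=0xFE cont=1 payload=0x7E=126: acc |= 126<<0 -> acc=126 shift=7
  byte[3]=0x72 cont=0 payload=0x72=114: acc |= 114<<7 -> acc=14718 shift=14 [end]
Varint 2: bytes[2:4] = FE 72 -> value 14718 (2 byte(s))
  byte[4]=0xA1 cont=1 payload=0x21=33: acc |= 33<<0 -> acc=33 shift=7
  byte[5]=0xD4 cont=1 payload=0x54=84: acc |= 84<<7 -> acc=10785 shift=14
  byte[6]=0x1C cont=0 payload=0x1C=28: acc |= 28<<14 -> acc=469537 shift=21 [end]
Varint 3: bytes[4:7] = A1 D4 1C -> value 469537 (3 byte(s))
  byte[7]=0xE9 cont=1 payload=0x69=105: acc |= 105<<0 -> acc=105 shift=7
  byte[8]=0xB8 cont=1 payload=0x38=56: acc |= 56<<7 -> acc=7273 shift=14
  byte[9]=0x56 cont=0 payload=0x56=86: acc |= 86<<14 -> acc=1416297 shift=21 [end]
Varint 4: bytes[7:10] = E9 B8 56 -> value 1416297 (3 byte(s))
  byte[10]=0xEC cont=1 payload=0x6C=108: acc |= 108<<0 -> acc=108 shift=7
  byte[11]=0x02 cont=0 payload=0x02=2: acc |= 2<<7 -> acc=364 shift=14 [end]
Varint 5: bytes[10:12] = EC 02 -> value 364 (2 byte(s))
  byte[12]=0x30 cont=0 payload=0x30=48: acc |= 48<<0 -> acc=48 shift=7 [end]
Varint 6: bytes[12:13] = 30 -> value 48 (1 byte(s))

Answer: 2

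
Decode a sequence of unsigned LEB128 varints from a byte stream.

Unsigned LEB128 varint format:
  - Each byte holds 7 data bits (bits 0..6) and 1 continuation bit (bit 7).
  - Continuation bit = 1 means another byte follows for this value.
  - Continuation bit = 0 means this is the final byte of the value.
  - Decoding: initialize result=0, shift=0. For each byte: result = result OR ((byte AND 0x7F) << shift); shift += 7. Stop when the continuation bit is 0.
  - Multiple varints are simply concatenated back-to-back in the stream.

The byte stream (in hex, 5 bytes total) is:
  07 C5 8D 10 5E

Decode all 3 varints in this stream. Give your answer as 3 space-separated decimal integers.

  byte[0]=0x07 cont=0 payload=0x07=7: acc |= 7<<0 -> acc=7 shift=7 [end]
Varint 1: bytes[0:1] = 07 -> value 7 (1 byte(s))
  byte[1]=0xC5 cont=1 payload=0x45=69: acc |= 69<<0 -> acc=69 shift=7
  byte[2]=0x8D cont=1 payload=0x0D=13: acc |= 13<<7 -> acc=1733 shift=14
  byte[3]=0x10 cont=0 payload=0x10=16: acc |= 16<<14 -> acc=263877 shift=21 [end]
Varint 2: bytes[1:4] = C5 8D 10 -> value 263877 (3 byte(s))
  byte[4]=0x5E cont=0 payload=0x5E=94: acc |= 94<<0 -> acc=94 shift=7 [end]
Varint 3: bytes[4:5] = 5E -> value 94 (1 byte(s))

Answer: 7 263877 94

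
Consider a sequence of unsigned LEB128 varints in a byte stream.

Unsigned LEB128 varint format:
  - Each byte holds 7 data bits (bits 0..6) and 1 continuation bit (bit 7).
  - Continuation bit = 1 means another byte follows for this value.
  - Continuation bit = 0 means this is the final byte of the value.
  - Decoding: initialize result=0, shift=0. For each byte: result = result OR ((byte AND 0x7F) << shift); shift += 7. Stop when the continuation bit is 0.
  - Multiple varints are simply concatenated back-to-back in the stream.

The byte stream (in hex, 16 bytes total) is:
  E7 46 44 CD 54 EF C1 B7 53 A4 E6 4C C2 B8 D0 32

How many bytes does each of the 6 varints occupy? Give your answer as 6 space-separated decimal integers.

Answer: 2 1 2 4 3 4

Derivation:
  byte[0]=0xE7 cont=1 payload=0x67=103: acc |= 103<<0 -> acc=103 shift=7
  byte[1]=0x46 cont=0 payload=0x46=70: acc |= 70<<7 -> acc=9063 shift=14 [end]
Varint 1: bytes[0:2] = E7 46 -> value 9063 (2 byte(s))
  byte[2]=0x44 cont=0 payload=0x44=68: acc |= 68<<0 -> acc=68 shift=7 [end]
Varint 2: bytes[2:3] = 44 -> value 68 (1 byte(s))
  byte[3]=0xCD cont=1 payload=0x4D=77: acc |= 77<<0 -> acc=77 shift=7
  byte[4]=0x54 cont=0 payload=0x54=84: acc |= 84<<7 -> acc=10829 shift=14 [end]
Varint 3: bytes[3:5] = CD 54 -> value 10829 (2 byte(s))
  byte[5]=0xEF cont=1 payload=0x6F=111: acc |= 111<<0 -> acc=111 shift=7
  byte[6]=0xC1 cont=1 payload=0x41=65: acc |= 65<<7 -> acc=8431 shift=14
  byte[7]=0xB7 cont=1 payload=0x37=55: acc |= 55<<14 -> acc=909551 shift=21
  byte[8]=0x53 cont=0 payload=0x53=83: acc |= 83<<21 -> acc=174973167 shift=28 [end]
Varint 4: bytes[5:9] = EF C1 B7 53 -> value 174973167 (4 byte(s))
  byte[9]=0xA4 cont=1 payload=0x24=36: acc |= 36<<0 -> acc=36 shift=7
  byte[10]=0xE6 cont=1 payload=0x66=102: acc |= 102<<7 -> acc=13092 shift=14
  byte[11]=0x4C cont=0 payload=0x4C=76: acc |= 76<<14 -> acc=1258276 shift=21 [end]
Varint 5: bytes[9:12] = A4 E6 4C -> value 1258276 (3 byte(s))
  byte[12]=0xC2 cont=1 payload=0x42=66: acc |= 66<<0 -> acc=66 shift=7
  byte[13]=0xB8 cont=1 payload=0x38=56: acc |= 56<<7 -> acc=7234 shift=14
  byte[14]=0xD0 cont=1 payload=0x50=80: acc |= 80<<14 -> acc=1317954 shift=21
  byte[15]=0x32 cont=0 payload=0x32=50: acc |= 50<<21 -> acc=106175554 shift=28 [end]
Varint 6: bytes[12:16] = C2 B8 D0 32 -> value 106175554 (4 byte(s))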